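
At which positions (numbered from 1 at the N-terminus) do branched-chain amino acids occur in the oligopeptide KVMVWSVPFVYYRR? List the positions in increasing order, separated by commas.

Valine (V), leucine (L), and isoleucine (I) are the branched-chain amino acids.
Matching residues: V2, V4, V7, V10.

2, 4, 7, 10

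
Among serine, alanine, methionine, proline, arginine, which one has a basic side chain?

The basic amino acids are Lys (K), Arg (R), and His (H).
Of the listed options, only arginine belongs to this group.

arginine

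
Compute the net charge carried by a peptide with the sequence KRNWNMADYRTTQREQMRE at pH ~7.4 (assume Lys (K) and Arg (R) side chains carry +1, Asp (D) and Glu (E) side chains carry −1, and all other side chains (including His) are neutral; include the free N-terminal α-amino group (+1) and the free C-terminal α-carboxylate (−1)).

+2

Positive (K, R): K1, R2, R10, R14, R18 → +5.
Negative (D, E): D8, E15, E19 → −3.
The N-terminus (+1) and C-terminus (−1) cancel.
Net charge = (+5) + (−3) = +2.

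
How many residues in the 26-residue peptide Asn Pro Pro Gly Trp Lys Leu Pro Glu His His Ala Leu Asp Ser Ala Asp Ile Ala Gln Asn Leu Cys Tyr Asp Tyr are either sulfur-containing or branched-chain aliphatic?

5

Sulfur-containing: C, M. Branched-chain aliphatic: I, L, V.
Sulfur-containing residues here: Cys23 (1).
Branched-chain aliphatic residues here: Leu7, Leu13, Ile18, Leu22 (4).
The two groups share no amino acid, so total = 1 + 4 = 5.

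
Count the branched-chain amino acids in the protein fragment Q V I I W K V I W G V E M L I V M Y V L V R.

Valine (V), leucine (L), and isoleucine (I) are the branched-chain amino acids.
Matching residues: V2, I3, I4, V7, I8, V11, L14, I15, V16, V19, L20, V21.

12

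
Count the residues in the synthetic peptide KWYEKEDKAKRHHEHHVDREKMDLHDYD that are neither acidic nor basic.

Acidic: D, E. Basic: K, R, H. All other residues are neither.
Matching residues: W2, Y3, A9, V17, M22, L24, Y27.

7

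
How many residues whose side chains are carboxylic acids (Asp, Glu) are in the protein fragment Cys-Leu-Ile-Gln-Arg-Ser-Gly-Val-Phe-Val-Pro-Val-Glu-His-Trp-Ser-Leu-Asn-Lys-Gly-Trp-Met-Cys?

Matching residues: Glu13.

1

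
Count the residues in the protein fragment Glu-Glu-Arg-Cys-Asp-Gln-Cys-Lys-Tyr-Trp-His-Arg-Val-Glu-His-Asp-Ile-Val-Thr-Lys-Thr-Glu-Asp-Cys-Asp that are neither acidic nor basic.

11

Acidic: D, E. Basic: K, R, H. All other residues are neither.
Matching residues: Cys4, Gln6, Cys7, Tyr9, Trp10, Val13, Ile17, Val18, Thr19, Thr21, Cys24.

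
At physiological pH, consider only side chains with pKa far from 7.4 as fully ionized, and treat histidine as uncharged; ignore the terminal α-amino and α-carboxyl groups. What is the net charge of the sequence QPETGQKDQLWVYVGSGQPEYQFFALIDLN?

The side chains ionized at physiological pH are Lys/Arg (+1) and Asp/Glu (−1); with His treated as neutral, nothing else contributes.
Positive (K, R): K7 → +1.
Negative (D, E): E3, D8, E20, D28 → −4.
Net charge = (+1) + (−4) = −3.

-3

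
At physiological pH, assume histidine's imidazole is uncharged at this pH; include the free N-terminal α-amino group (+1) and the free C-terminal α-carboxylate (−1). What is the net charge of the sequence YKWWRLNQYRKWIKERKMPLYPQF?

+6

The side chains ionized at physiological pH are Lys/Arg (+1) and Asp/Glu (−1); with His treated as neutral, nothing else contributes.
Positive (K, R): K2, R5, R10, K11, K14, R16, K17 → +7.
Negative (D, E): E15 → −1.
The N-terminus (+1) and C-terminus (−1) cancel.
Net charge = (+7) + (−1) = +6.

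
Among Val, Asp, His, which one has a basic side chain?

His

K, R, and H are the three residues with basic side chains (ε-amine, guanidinium, and imidazole respectively).
Of the listed options, only His belongs to this group.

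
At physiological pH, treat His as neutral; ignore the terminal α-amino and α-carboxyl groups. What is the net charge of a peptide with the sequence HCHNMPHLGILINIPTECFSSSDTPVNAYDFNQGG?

-3

The side chains ionized at physiological pH are Lys/Arg (+1) and Asp/Glu (−1); with His treated as neutral, nothing else contributes.
Positive (K, R): none → +0.
Negative (D, E): E17, D23, D30 → −3.
Net charge = (+0) + (−3) = −3.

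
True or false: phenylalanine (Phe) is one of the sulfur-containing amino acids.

False

The sulfur-bearing residues are cysteine (–SH) and methionine (–S–CH₃).
Phenylalanine is not in this group.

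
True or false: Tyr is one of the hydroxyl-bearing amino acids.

Serine (S), threonine (T), and tyrosine (Y) each carry a hydroxyl group on the side chain.
Tyrosine is in this group.

True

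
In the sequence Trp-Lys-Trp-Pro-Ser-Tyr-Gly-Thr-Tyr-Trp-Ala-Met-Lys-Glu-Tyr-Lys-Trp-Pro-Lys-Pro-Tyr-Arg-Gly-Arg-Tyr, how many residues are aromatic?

9

F, W, and Y each carry an aromatic ring on the side chain.
Matching residues: Trp1, Trp3, Tyr6, Tyr9, Trp10, Tyr15, Trp17, Tyr21, Tyr25.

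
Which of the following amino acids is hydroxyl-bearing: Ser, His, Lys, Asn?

Serine (S), threonine (T), and tyrosine (Y) each carry a hydroxyl group on the side chain.
Of the listed options, only Ser belongs to this group.

Ser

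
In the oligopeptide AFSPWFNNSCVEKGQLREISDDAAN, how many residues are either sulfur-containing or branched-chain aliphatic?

4

Sulfur-containing: C, M. Branched-chain aliphatic: I, L, V.
Sulfur-containing residues here: C10 (1).
Branched-chain aliphatic residues here: V11, L16, I19 (3).
The two groups share no amino acid, so total = 1 + 3 = 4.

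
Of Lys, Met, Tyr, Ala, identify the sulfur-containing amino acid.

Cysteine (C, thiol) and methionine (M, thioether) are the two sulfur-containing amino acids.
Of the listed options, only Met belongs to this group.

Met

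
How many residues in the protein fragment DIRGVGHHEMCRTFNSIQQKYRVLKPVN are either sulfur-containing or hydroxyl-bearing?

5

Sulfur-containing: C, M. Hydroxyl-bearing: S, T, Y.
Sulfur-containing residues here: M10, C11 (2).
Hydroxyl-bearing residues here: T13, S16, Y21 (3).
The two groups share no amino acid, so total = 2 + 3 = 5.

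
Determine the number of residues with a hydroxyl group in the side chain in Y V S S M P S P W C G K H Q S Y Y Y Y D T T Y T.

Serine (S), threonine (T), and tyrosine (Y) each carry a hydroxyl group on the side chain.
Matching residues: Y1, S3, S4, S7, S15, Y16, Y17, Y18, Y19, T21, T22, Y23, T24.

13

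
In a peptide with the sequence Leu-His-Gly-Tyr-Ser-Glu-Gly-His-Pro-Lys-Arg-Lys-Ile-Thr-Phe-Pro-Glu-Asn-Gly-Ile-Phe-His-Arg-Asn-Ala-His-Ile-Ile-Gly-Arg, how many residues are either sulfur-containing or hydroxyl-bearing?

3

Sulfur-containing: C, M. Hydroxyl-bearing: S, T, Y.
Sulfur-containing residues here: none (0).
Hydroxyl-bearing residues here: Tyr4, Ser5, Thr14 (3).
The two groups share no amino acid, so total = 0 + 3 = 3.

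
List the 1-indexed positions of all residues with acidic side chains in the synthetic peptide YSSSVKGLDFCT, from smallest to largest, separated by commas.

The acidic residues are Asp (D) and Glu (E), whose side chains end in a carboxylate group.
Matching residues: D9.

9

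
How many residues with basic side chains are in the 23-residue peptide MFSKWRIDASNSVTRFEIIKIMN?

4

K, R, and H are the three residues with basic side chains (ε-amine, guanidinium, and imidazole respectively).
Matching residues: K4, R6, R15, K20.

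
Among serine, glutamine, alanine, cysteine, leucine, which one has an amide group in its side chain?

glutamine

Asparagine (N) and glutamine (Q) have uncharged amide side chains.
Of the listed options, only glutamine belongs to this group.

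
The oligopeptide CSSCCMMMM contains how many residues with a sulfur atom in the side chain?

7

The sulfur-bearing residues are cysteine (–SH) and methionine (–S–CH₃).
Matching residues: C1, C4, C5, M6, M7, M8, M9.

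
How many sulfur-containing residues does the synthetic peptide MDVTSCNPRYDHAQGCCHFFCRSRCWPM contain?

7

Only Cys (C) and Met (M) have a sulfur atom in the side chain.
Matching residues: M1, C6, C16, C17, C21, C25, M28.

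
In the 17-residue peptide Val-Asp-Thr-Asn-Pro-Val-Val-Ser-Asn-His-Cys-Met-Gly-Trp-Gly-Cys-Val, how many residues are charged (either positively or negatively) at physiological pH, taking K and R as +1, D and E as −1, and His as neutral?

1

Charged side chains at pH ~7.4: K, R (positive); D, E (negative).
Matching residues: Asp2.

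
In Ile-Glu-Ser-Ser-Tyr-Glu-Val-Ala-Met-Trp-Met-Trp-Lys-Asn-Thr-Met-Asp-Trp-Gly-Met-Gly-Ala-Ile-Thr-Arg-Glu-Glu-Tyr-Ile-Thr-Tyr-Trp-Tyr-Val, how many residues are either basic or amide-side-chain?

3

Basic: H, K, R. Amide-side-chain: N, Q.
Basic residues here: Lys13, Arg25 (2).
Amide-side-chain residues here: Asn14 (1).
The two groups share no amino acid, so total = 2 + 1 = 3.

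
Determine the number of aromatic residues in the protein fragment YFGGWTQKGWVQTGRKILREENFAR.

5

F, W, and Y each carry an aromatic ring on the side chain.
Matching residues: Y1, F2, W5, W10, F23.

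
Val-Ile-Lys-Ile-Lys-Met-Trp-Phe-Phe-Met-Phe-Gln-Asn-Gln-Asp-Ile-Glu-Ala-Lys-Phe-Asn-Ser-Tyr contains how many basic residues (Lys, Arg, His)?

Matching residues: Lys3, Lys5, Lys19.

3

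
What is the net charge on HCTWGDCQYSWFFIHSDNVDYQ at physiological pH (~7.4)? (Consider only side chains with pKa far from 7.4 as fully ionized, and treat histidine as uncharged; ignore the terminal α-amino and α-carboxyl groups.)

-3

Near pH 7.4, K and R contribute +1 each, D and E contribute −1 each, and every other side chain (His included, as stated) is uncharged.
Positive (K, R): none → +0.
Negative (D, E): D6, D17, D20 → −3.
Net charge = (+0) + (−3) = −3.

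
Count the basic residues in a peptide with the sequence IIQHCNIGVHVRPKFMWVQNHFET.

5

Lysine (K), arginine (R), and histidine (H) have basic, nitrogen-containing side chains.
Matching residues: H4, H10, R12, K14, H21.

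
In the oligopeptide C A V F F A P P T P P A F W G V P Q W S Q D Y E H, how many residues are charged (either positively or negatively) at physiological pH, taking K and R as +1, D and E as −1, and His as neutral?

2

Charged side chains at pH ~7.4: K, R (positive); D, E (negative).
Matching residues: D22, E24.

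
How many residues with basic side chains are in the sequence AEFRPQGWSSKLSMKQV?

3

K, R, and H are the three residues with basic side chains (ε-amine, guanidinium, and imidazole respectively).
Matching residues: R4, K11, K15.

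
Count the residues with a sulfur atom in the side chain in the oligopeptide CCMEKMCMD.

6

Cysteine (C, thiol) and methionine (M, thioether) are the two sulfur-containing amino acids.
Matching residues: C1, C2, M3, M6, C7, M8.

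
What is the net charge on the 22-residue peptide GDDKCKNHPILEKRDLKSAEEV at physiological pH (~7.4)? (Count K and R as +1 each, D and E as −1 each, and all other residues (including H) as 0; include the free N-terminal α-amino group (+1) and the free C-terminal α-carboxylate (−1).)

Positive (K, R): K4, K6, K13, R14, K17 → +5.
Negative (D, E): D2, D3, E12, D15, E20, E21 → −6.
The N-terminus (+1) and C-terminus (−1) cancel.
Net charge = (+5) + (−6) = −1.

-1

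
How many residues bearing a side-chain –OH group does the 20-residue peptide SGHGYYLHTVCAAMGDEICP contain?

4

S, T, and Y are the three residues with a side-chain hydroxyl.
Matching residues: S1, Y5, Y6, T9.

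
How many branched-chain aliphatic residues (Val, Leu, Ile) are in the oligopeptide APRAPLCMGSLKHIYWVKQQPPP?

Matching residues: L6, L11, I14, V17.

4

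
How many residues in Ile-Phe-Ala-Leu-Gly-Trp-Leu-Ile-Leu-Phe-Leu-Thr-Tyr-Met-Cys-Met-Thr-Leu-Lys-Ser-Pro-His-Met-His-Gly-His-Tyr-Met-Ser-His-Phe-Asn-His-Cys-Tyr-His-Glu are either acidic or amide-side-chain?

2

Acidic: D, E. Amide-side-chain: N, Q.
Acidic residues here: Glu37 (1).
Amide-side-chain residues here: Asn32 (1).
The two groups share no amino acid, so total = 1 + 1 = 2.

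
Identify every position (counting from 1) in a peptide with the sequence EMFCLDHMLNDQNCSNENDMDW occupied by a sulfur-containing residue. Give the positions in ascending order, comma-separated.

2, 4, 8, 14, 20

The sulfur-bearing residues are cysteine (–SH) and methionine (–S–CH₃).
Matching residues: M2, C4, M8, C14, M20.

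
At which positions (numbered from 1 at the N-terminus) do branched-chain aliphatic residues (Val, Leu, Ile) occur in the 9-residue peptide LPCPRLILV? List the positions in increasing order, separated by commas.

1, 6, 7, 8, 9

Matching residues: L1, L6, I7, L8, V9.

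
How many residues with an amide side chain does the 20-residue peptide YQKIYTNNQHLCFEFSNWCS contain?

5

Asparagine (N) and glutamine (Q) have uncharged amide side chains.
Matching residues: Q2, N7, N8, Q9, N17.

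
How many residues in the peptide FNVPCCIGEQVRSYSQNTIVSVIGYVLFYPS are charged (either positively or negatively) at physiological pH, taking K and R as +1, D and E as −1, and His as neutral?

2

Charged side chains at pH ~7.4: K, R (positive); D, E (negative).
Matching residues: E9, R12.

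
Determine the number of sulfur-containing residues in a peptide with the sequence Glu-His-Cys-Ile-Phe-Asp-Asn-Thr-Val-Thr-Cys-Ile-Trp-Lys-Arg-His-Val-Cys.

Cysteine (C, thiol) and methionine (M, thioether) are the two sulfur-containing amino acids.
Matching residues: Cys3, Cys11, Cys18.

3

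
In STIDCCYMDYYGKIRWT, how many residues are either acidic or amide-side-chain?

Acidic: D, E. Amide-side-chain: N, Q.
Acidic residues here: D4, D9 (2).
Amide-side-chain residues here: none (0).
The two groups share no amino acid, so total = 2 + 0 = 2.

2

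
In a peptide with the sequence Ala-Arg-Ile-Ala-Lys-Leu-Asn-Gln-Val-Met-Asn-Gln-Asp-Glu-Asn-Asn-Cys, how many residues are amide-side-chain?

6

The amide-side-chain residues are Asn (N) and Gln (Q).
Matching residues: Asn7, Gln8, Asn11, Gln12, Asn15, Asn16.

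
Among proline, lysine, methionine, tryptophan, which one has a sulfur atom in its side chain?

Only Cys (C) and Met (M) have a sulfur atom in the side chain.
Of the listed options, only methionine belongs to this group.

methionine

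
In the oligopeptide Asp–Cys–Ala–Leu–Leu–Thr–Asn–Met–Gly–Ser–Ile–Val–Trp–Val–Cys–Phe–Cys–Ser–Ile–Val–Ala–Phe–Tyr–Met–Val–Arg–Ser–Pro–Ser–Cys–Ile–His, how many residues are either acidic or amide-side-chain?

2

Acidic: D, E. Amide-side-chain: N, Q.
Acidic residues here: Asp1 (1).
Amide-side-chain residues here: Asn7 (1).
The two groups share no amino acid, so total = 1 + 1 = 2.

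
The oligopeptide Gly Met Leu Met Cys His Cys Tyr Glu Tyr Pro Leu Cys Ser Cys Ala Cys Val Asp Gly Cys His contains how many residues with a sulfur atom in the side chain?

The sulfur-bearing residues are cysteine (–SH) and methionine (–S–CH₃).
Matching residues: Met2, Met4, Cys5, Cys7, Cys13, Cys15, Cys17, Cys21.

8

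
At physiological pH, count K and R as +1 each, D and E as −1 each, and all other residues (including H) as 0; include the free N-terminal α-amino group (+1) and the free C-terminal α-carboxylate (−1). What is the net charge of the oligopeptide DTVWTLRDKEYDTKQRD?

-1

Positive (K, R): R7, K9, K14, R16 → +4.
Negative (D, E): D1, D8, E10, D12, D17 → −5.
The N-terminus (+1) and C-terminus (−1) cancel.
Net charge = (+4) + (−5) = −1.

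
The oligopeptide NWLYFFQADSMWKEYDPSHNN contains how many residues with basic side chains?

Lysine (K), arginine (R), and histidine (H) have basic, nitrogen-containing side chains.
Matching residues: K13, H19.

2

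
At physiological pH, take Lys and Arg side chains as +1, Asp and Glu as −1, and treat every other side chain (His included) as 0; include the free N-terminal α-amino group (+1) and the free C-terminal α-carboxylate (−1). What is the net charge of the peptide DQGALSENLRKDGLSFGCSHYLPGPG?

Positive (K, R): R10, K11 → +2.
Negative (D, E): D1, E7, D12 → −3.
The N-terminus (+1) and C-terminus (−1) cancel.
Net charge = (+2) + (−3) = −1.

-1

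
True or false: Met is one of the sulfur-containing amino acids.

True

The sulfur-bearing residues are cysteine (–SH) and methionine (–S–CH₃).
Methionine is in this group.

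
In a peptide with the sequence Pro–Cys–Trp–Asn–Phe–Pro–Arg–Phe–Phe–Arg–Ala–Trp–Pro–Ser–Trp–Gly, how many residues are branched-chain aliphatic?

Valine (V), leucine (L), and isoleucine (I) are the branched-chain amino acids.
None of the 16 residues belong to this group.

0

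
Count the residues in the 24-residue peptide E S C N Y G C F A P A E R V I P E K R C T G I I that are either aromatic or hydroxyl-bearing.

Aromatic: F, W, Y. Hydroxyl-bearing: S, T, Y.
Aromatic residues here: Y5, F8 (2).
Hydroxyl-bearing residues here: S2, Y5, T21 (3).
Y is in both groups, so the 1 Y residue must not be double-counted.
Total = 2 + 3 − 1 = 4.

4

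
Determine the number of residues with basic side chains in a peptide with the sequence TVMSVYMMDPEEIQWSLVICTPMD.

K, R, and H are the three residues with basic side chains (ε-amine, guanidinium, and imidazole respectively).
None of the 24 residues belong to this group.

0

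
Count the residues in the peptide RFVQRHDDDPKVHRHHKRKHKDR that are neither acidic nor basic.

Acidic: D, E. Basic: K, R, H. All other residues are neither.
Matching residues: F2, V3, Q4, P10, V12.

5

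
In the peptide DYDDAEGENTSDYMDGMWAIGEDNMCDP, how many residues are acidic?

10

Aspartate (D) and glutamate (E) have carboxylic-acid side chains and are the acidic amino acids.
Matching residues: D1, D3, D4, E6, E8, D12, D15, E22, D23, D27.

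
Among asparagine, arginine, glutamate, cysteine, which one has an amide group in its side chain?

Asparagine (N) and glutamine (Q) have uncharged amide side chains.
Of the listed options, only asparagine belongs to this group.

asparagine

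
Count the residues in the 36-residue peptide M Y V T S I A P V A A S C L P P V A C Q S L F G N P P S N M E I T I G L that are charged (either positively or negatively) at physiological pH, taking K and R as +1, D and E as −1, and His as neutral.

1

Charged side chains at pH ~7.4: K, R (positive); D, E (negative).
Matching residues: E31.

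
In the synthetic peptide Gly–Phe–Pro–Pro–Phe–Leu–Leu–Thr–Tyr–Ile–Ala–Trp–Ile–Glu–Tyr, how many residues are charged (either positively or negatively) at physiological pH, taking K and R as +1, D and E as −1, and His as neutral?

1

Charged side chains at pH ~7.4: K, R (positive); D, E (negative).
Matching residues: Glu14.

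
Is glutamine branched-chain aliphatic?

V, L, and I make up the branched-chain aliphatic group.
Glutamine is not in this group.

No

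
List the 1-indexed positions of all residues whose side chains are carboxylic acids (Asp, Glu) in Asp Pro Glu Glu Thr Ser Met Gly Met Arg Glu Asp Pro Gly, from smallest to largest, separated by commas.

1, 3, 4, 11, 12

Matching residues: Asp1, Glu3, Glu4, Glu11, Asp12.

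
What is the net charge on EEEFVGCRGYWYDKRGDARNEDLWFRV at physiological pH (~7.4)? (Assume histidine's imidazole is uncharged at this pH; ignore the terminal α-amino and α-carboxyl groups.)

-2

Near pH 7.4, K and R contribute +1 each, D and E contribute −1 each, and every other side chain (His included, as stated) is uncharged.
Positive (K, R): R8, K14, R15, R19, R26 → +5.
Negative (D, E): E1, E2, E3, D13, D17, E21, D22 → −7.
Net charge = (+5) + (−7) = −2.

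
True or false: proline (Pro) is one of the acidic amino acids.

False

Aspartate (D) and glutamate (E) have carboxylic-acid side chains and are the acidic amino acids.
Proline is not in this group.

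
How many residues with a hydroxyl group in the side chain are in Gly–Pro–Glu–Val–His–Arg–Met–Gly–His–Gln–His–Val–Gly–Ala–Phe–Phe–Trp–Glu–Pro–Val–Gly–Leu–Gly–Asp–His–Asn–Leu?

0

Serine (S), threonine (T), and tyrosine (Y) each carry a hydroxyl group on the side chain.
None of the 27 residues belong to this group.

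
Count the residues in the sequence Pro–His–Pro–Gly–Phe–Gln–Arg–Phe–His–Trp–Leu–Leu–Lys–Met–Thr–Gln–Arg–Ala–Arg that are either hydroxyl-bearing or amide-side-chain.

3

Hydroxyl-bearing: S, T, Y. Amide-side-chain: N, Q.
Hydroxyl-bearing residues here: Thr15 (1).
Amide-side-chain residues here: Gln6, Gln16 (2).
The two groups share no amino acid, so total = 1 + 2 = 3.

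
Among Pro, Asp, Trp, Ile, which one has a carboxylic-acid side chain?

Asp

Only D (aspartate) and E (glutamate) carry a side-chain carboxylic acid.
Of the listed options, only Asp belongs to this group.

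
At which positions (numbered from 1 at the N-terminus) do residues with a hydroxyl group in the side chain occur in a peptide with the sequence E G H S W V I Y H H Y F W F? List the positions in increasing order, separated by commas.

4, 8, 11

Serine (S), threonine (T), and tyrosine (Y) each carry a hydroxyl group on the side chain.
Matching residues: S4, Y8, Y11.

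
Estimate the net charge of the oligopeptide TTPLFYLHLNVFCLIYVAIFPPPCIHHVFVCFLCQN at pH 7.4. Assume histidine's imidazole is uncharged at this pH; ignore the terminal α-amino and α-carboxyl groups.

Near pH 7.4, K and R contribute +1 each, D and E contribute −1 each, and every other side chain (His included, as stated) is uncharged.
Positive (K, R): none → +0.
Negative (D, E): none → −0.
Net charge = (+0) + (−0) = 0.

0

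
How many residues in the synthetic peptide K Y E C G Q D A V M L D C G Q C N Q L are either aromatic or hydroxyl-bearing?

Aromatic: F, W, Y. Hydroxyl-bearing: S, T, Y.
Aromatic residues here: Y2 (1).
Hydroxyl-bearing residues here: Y2 (1).
Y is in both groups, so the 1 Y residue must not be double-counted.
Total = 1 + 1 − 1 = 1.

1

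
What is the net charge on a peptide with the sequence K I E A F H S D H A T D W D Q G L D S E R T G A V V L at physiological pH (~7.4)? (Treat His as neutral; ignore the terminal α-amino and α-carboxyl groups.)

-4

At pH ~7.4 the Lys and Arg side chains are protonated (+1), the Asp and Glu side chains are deprotonated (−1), and with His taken as neutral all other side chains carry no charge.
Positive (K, R): K1, R21 → +2.
Negative (D, E): E3, D8, D12, D14, D18, E20 → −6.
Net charge = (+2) + (−6) = −4.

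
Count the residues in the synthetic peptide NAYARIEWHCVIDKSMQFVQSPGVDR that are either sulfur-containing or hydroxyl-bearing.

5

Sulfur-containing: C, M. Hydroxyl-bearing: S, T, Y.
Sulfur-containing residues here: C10, M16 (2).
Hydroxyl-bearing residues here: Y3, S15, S21 (3).
The two groups share no amino acid, so total = 2 + 3 = 5.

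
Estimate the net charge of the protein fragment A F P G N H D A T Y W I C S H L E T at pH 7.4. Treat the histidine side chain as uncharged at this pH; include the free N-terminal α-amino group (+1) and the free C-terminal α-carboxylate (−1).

-2

Near pH 7.4, K and R contribute +1 each, D and E contribute −1 each, and every other side chain (His included, as stated) is uncharged.
Positive (K, R): none → +0.
Negative (D, E): D7, E17 → −2.
The N-terminus (+1) and C-terminus (−1) cancel.
Net charge = (+0) + (−2) = −2.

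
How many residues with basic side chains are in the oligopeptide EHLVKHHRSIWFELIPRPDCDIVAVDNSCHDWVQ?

The basic amino acids are Lys (K), Arg (R), and His (H).
Matching residues: H2, K5, H6, H7, R8, R17, H30.

7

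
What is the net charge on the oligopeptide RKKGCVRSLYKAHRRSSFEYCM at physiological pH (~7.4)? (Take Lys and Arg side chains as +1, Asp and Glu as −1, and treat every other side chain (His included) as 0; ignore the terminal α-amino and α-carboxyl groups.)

+6

Positive (K, R): R1, K2, K3, R7, K11, R14, R15 → +7.
Negative (D, E): E19 → −1.
Net charge = (+7) + (−1) = +6.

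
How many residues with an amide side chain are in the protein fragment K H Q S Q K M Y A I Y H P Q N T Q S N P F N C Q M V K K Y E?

The amide-side-chain residues are Asn (N) and Gln (Q).
Matching residues: Q3, Q5, Q14, N15, Q17, N19, N22, Q24.

8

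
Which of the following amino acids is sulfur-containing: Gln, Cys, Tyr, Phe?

Cys

Only Cys (C) and Met (M) have a sulfur atom in the side chain.
Of the listed options, only Cys belongs to this group.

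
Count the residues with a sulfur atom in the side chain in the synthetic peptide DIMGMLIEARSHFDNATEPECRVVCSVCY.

5

The sulfur-bearing residues are cysteine (–SH) and methionine (–S–CH₃).
Matching residues: M3, M5, C21, C25, C28.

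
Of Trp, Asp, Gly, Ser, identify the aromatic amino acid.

Trp

F, W, and Y each carry an aromatic ring on the side chain.
Of the listed options, only Trp belongs to this group.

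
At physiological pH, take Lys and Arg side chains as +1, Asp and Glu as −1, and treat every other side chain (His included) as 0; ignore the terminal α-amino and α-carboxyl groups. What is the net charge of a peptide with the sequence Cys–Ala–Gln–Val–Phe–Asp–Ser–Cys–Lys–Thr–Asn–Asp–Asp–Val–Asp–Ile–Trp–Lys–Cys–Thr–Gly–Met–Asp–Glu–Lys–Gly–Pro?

Positive (K, R): Lys9, Lys18, Lys25 → +3.
Negative (D, E): Asp6, Asp12, Asp13, Asp15, Asp23, Glu24 → −6.
Net charge = (+3) + (−6) = −3.

-3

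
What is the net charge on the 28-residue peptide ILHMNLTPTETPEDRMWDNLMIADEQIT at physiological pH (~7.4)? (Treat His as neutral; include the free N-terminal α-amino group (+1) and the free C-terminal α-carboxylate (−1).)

The side chains ionized at physiological pH are Lys/Arg (+1) and Asp/Glu (−1); with His treated as neutral, nothing else contributes.
Positive (K, R): R15 → +1.
Negative (D, E): E10, E13, D14, D18, D24, E25 → −6.
The N-terminus (+1) and C-terminus (−1) cancel.
Net charge = (+1) + (−6) = −5.

-5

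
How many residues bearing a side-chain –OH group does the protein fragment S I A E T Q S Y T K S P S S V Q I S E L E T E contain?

Serine (S), threonine (T), and tyrosine (Y) each carry a hydroxyl group on the side chain.
Matching residues: S1, T5, S7, Y8, T9, S11, S13, S14, S18, T22.

10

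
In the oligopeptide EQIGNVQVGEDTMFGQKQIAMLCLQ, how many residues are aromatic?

F, W, and Y each carry an aromatic ring on the side chain.
Matching residues: F14.

1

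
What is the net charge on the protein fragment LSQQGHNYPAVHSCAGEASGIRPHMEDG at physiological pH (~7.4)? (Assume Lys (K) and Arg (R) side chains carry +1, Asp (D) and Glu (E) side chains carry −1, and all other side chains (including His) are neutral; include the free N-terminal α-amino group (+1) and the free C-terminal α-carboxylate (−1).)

Positive (K, R): R22 → +1.
Negative (D, E): E17, E26, D27 → −3.
The N-terminus (+1) and C-terminus (−1) cancel.
Net charge = (+1) + (−3) = −2.

-2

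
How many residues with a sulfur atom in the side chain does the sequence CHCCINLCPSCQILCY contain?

Cysteine (C, thiol) and methionine (M, thioether) are the two sulfur-containing amino acids.
Matching residues: C1, C3, C4, C8, C11, C15.

6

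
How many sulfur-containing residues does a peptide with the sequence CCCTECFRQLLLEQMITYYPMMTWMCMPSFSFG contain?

10

Only Cys (C) and Met (M) have a sulfur atom in the side chain.
Matching residues: C1, C2, C3, C6, M15, M21, M22, M25, C26, M27.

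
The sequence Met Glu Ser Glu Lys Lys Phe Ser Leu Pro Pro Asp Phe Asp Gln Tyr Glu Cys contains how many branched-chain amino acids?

1

Valine (V), leucine (L), and isoleucine (I) are the branched-chain amino acids.
Matching residues: Leu9.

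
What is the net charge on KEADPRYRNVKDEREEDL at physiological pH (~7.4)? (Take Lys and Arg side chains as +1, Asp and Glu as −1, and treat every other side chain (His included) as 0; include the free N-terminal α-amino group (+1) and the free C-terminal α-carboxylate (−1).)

-2

Positive (K, R): K1, R6, R8, K11, R14 → +5.
Negative (D, E): E2, D4, D12, E13, E15, E16, D17 → −7.
The N-terminus (+1) and C-terminus (−1) cancel.
Net charge = (+5) + (−7) = −2.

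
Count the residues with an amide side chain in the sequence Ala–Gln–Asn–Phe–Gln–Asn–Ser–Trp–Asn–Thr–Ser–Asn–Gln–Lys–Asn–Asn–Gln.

The amide-side-chain residues are Asn (N) and Gln (Q).
Matching residues: Gln2, Asn3, Gln5, Asn6, Asn9, Asn12, Gln13, Asn15, Asn16, Gln17.

10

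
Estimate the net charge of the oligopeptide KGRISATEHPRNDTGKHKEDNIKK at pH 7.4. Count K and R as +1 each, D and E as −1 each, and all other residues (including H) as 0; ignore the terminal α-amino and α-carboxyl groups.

Positive (K, R): K1, R3, R11, K16, K18, K23, K24 → +7.
Negative (D, E): E8, D13, E19, D20 → −4.
Net charge = (+7) + (−4) = +3.

+3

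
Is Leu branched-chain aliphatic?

V, L, and I make up the branched-chain aliphatic group.
Leucine is in this group.

Yes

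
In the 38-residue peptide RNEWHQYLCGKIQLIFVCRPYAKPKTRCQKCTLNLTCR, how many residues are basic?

9

The basic amino acids are Lys (K), Arg (R), and His (H).
Matching residues: R1, H5, K11, R19, K23, K25, R27, K30, R38.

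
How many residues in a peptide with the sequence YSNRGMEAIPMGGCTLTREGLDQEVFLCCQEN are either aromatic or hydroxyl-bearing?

Aromatic: F, W, Y. Hydroxyl-bearing: S, T, Y.
Aromatic residues here: Y1, F26 (2).
Hydroxyl-bearing residues here: Y1, S2, T15, T17 (4).
Y is in both groups, so the 1 Y residue must not be double-counted.
Total = 2 + 4 − 1 = 5.

5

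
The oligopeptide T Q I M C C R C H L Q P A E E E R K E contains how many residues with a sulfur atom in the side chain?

4

The sulfur-bearing residues are cysteine (–SH) and methionine (–S–CH₃).
Matching residues: M4, C5, C6, C8.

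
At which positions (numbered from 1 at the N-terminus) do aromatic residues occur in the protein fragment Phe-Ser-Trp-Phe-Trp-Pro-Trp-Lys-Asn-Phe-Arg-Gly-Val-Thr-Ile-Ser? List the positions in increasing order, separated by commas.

Phenylalanine (F), tryptophan (W), and tyrosine (Y) have aromatic ring side chains.
Matching residues: Phe1, Trp3, Phe4, Trp5, Trp7, Phe10.

1, 3, 4, 5, 7, 10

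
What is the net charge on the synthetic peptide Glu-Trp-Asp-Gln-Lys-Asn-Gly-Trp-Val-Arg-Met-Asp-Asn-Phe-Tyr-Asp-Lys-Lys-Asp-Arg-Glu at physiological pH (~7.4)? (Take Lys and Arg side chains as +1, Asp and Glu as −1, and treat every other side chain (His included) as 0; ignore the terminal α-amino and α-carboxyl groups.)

Positive (K, R): Lys5, Arg10, Lys17, Lys18, Arg20 → +5.
Negative (D, E): Glu1, Asp3, Asp12, Asp16, Asp19, Glu21 → −6.
Net charge = (+5) + (−6) = −1.

-1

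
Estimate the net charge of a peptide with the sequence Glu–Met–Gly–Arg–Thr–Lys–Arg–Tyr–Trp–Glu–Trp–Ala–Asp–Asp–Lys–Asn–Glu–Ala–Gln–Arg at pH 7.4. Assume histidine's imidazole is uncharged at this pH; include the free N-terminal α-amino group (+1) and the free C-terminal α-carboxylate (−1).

0

At pH ~7.4 the Lys and Arg side chains are protonated (+1), the Asp and Glu side chains are deprotonated (−1), and with His taken as neutral all other side chains carry no charge.
Positive (K, R): Arg4, Lys6, Arg7, Lys15, Arg20 → +5.
Negative (D, E): Glu1, Glu10, Asp13, Asp14, Glu17 → −5.
The N-terminus (+1) and C-terminus (−1) cancel.
Net charge = (+5) + (−5) = 0.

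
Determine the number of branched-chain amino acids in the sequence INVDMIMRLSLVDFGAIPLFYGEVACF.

Valine (V), leucine (L), and isoleucine (I) are the branched-chain amino acids.
Matching residues: I1, V3, I6, L9, L11, V12, I17, L19, V24.

9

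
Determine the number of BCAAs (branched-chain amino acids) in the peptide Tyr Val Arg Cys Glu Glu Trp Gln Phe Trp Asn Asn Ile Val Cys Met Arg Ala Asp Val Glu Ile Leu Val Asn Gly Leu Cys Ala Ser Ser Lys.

8

The BCAAs are Val, Leu, and Ile — aliphatic side chains with a branch point.
Matching residues: Val2, Ile13, Val14, Val20, Ile22, Leu23, Val24, Leu27.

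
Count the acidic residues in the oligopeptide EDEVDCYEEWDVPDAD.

9

Only D (aspartate) and E (glutamate) carry a side-chain carboxylic acid.
Matching residues: E1, D2, E3, D5, E8, E9, D11, D14, D16.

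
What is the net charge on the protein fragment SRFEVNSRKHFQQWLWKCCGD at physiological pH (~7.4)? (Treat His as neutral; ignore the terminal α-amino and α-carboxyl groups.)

Near pH 7.4, K and R contribute +1 each, D and E contribute −1 each, and every other side chain (His included, as stated) is uncharged.
Positive (K, R): R2, R8, K9, K17 → +4.
Negative (D, E): E4, D21 → −2.
Net charge = (+4) + (−2) = +2.

+2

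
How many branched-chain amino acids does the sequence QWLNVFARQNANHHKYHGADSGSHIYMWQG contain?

Valine (V), leucine (L), and isoleucine (I) are the branched-chain amino acids.
Matching residues: L3, V5, I25.

3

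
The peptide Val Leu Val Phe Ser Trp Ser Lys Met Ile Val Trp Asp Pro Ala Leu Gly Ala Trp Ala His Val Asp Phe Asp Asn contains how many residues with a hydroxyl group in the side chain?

2

S, T, and Y are the three residues with a side-chain hydroxyl.
Matching residues: Ser5, Ser7.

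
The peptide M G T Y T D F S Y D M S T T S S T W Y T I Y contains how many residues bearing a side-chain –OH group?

14

Serine (S), threonine (T), and tyrosine (Y) each carry a hydroxyl group on the side chain.
Matching residues: T3, Y4, T5, S8, Y9, S12, T13, T14, S15, S16, T17, Y19, T20, Y22.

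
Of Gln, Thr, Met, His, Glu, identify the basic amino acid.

His

The basic amino acids are Lys (K), Arg (R), and His (H).
Of the listed options, only His belongs to this group.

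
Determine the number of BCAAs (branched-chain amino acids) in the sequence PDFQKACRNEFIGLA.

2

V, L, and I make up the branched-chain aliphatic group.
Matching residues: I12, L14.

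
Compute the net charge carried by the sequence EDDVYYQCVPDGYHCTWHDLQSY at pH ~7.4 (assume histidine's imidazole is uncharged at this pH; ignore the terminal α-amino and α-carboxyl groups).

The side chains ionized at physiological pH are Lys/Arg (+1) and Asp/Glu (−1); with His treated as neutral, nothing else contributes.
Positive (K, R): none → +0.
Negative (D, E): E1, D2, D3, D11, D19 → −5.
Net charge = (+0) + (−5) = −5.

-5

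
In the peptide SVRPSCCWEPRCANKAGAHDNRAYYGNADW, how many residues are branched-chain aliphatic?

Valine (V), leucine (L), and isoleucine (I) are the branched-chain amino acids.
Matching residues: V2.

1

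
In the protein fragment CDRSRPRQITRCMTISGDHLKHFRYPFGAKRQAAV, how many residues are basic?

10

K, R, and H are the three residues with basic side chains (ε-amine, guanidinium, and imidazole respectively).
Matching residues: R3, R5, R7, R11, H19, K21, H22, R24, K30, R31.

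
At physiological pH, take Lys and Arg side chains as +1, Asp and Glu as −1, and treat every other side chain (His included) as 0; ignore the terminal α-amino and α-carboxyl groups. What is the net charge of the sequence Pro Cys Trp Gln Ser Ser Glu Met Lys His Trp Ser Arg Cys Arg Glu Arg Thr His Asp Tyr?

+1

Positive (K, R): Lys9, Arg13, Arg15, Arg17 → +4.
Negative (D, E): Glu7, Glu16, Asp20 → −3.
Net charge = (+4) + (−3) = +1.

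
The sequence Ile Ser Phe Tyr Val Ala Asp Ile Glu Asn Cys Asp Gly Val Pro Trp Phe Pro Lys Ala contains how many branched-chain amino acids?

4

The BCAAs are Val, Leu, and Ile — aliphatic side chains with a branch point.
Matching residues: Ile1, Val5, Ile8, Val14.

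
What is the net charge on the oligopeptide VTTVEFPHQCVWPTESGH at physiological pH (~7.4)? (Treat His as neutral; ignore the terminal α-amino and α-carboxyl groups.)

At pH ~7.4 the Lys and Arg side chains are protonated (+1), the Asp and Glu side chains are deprotonated (−1), and with His taken as neutral all other side chains carry no charge.
Positive (K, R): none → +0.
Negative (D, E): E5, E15 → −2.
Net charge = (+0) + (−2) = −2.

-2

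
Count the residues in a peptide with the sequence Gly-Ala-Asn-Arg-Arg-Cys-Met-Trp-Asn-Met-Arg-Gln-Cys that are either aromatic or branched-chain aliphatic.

Aromatic: F, W, Y. Branched-chain aliphatic: I, L, V.
Aromatic residues here: Trp8 (1).
Branched-chain aliphatic residues here: none (0).
The two groups share no amino acid, so total = 1 + 0 = 1.

1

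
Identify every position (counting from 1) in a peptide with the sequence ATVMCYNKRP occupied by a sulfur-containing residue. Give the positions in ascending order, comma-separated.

4, 5

Only Cys (C) and Met (M) have a sulfur atom in the side chain.
Matching residues: M4, C5.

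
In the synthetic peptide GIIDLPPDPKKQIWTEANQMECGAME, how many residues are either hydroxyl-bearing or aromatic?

2

Hydroxyl-bearing: S, T, Y. Aromatic: F, W, Y.
Hydroxyl-bearing residues here: T15 (1).
Aromatic residues here: W14 (1).
(Y belongs to both groups, but none appear in this sequence.) Total = 1 + 1 = 2.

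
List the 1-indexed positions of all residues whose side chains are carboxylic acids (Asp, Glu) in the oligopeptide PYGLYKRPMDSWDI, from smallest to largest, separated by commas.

Matching residues: D10, D13.

10, 13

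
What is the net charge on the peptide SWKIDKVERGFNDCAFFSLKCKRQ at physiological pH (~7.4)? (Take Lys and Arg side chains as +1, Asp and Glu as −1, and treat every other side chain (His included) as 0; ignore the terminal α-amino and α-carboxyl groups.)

+3

Positive (K, R): K3, K6, R9, K20, K22, R23 → +6.
Negative (D, E): D5, E8, D13 → −3.
Net charge = (+6) + (−3) = +3.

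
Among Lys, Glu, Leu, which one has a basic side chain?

Lysine (K), arginine (R), and histidine (H) have basic, nitrogen-containing side chains.
Of the listed options, only Lys belongs to this group.

Lys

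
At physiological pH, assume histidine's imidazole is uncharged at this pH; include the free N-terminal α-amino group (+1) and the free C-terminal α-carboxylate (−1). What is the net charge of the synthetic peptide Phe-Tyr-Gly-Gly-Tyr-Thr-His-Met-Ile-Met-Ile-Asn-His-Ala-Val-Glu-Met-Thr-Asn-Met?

-1

Near pH 7.4, K and R contribute +1 each, D and E contribute −1 each, and every other side chain (His included, as stated) is uncharged.
Positive (K, R): none → +0.
Negative (D, E): Glu16 → −1.
The N-terminus (+1) and C-terminus (−1) cancel.
Net charge = (+0) + (−1) = −1.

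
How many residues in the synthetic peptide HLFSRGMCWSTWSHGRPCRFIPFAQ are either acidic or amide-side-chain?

1

Acidic: D, E. Amide-side-chain: N, Q.
Acidic residues here: none (0).
Amide-side-chain residues here: Q25 (1).
The two groups share no amino acid, so total = 0 + 1 = 1.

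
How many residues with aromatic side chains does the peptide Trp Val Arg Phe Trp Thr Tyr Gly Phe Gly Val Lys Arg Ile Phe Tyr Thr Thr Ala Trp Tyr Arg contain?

F, W, and Y each carry an aromatic ring on the side chain.
Matching residues: Trp1, Phe4, Trp5, Tyr7, Phe9, Phe15, Tyr16, Trp20, Tyr21.

9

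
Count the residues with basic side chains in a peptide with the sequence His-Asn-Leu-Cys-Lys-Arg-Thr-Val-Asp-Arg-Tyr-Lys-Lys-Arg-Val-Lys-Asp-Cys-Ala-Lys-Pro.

9

Lysine (K), arginine (R), and histidine (H) have basic, nitrogen-containing side chains.
Matching residues: His1, Lys5, Arg6, Arg10, Lys12, Lys13, Arg14, Lys16, Lys20.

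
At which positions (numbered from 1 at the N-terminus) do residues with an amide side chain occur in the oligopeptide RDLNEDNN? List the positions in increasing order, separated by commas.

The amide-side-chain residues are Asn (N) and Gln (Q).
Matching residues: N4, N7, N8.

4, 7, 8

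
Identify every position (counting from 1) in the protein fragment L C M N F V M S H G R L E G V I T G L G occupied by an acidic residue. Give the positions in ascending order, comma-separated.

Only D (aspartate) and E (glutamate) carry a side-chain carboxylic acid.
Matching residues: E13.

13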